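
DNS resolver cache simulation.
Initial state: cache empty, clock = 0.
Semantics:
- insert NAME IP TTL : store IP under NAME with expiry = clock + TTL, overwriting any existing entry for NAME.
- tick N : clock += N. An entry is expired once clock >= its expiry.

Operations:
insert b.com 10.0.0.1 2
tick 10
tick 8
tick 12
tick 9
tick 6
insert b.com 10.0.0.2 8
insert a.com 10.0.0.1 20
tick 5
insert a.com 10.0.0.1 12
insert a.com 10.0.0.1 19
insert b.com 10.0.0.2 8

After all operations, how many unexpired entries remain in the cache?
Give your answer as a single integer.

Answer: 2

Derivation:
Op 1: insert b.com -> 10.0.0.1 (expiry=0+2=2). clock=0
Op 2: tick 10 -> clock=10. purged={b.com}
Op 3: tick 8 -> clock=18.
Op 4: tick 12 -> clock=30.
Op 5: tick 9 -> clock=39.
Op 6: tick 6 -> clock=45.
Op 7: insert b.com -> 10.0.0.2 (expiry=45+8=53). clock=45
Op 8: insert a.com -> 10.0.0.1 (expiry=45+20=65). clock=45
Op 9: tick 5 -> clock=50.
Op 10: insert a.com -> 10.0.0.1 (expiry=50+12=62). clock=50
Op 11: insert a.com -> 10.0.0.1 (expiry=50+19=69). clock=50
Op 12: insert b.com -> 10.0.0.2 (expiry=50+8=58). clock=50
Final cache (unexpired): {a.com,b.com} -> size=2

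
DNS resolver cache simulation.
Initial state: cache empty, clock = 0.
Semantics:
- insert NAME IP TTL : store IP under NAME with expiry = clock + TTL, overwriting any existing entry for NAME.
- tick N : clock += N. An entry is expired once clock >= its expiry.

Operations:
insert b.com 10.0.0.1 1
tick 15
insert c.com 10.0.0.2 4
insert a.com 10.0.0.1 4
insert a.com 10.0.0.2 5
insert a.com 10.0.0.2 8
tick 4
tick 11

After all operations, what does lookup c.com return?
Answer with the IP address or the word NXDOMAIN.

Answer: NXDOMAIN

Derivation:
Op 1: insert b.com -> 10.0.0.1 (expiry=0+1=1). clock=0
Op 2: tick 15 -> clock=15. purged={b.com}
Op 3: insert c.com -> 10.0.0.2 (expiry=15+4=19). clock=15
Op 4: insert a.com -> 10.0.0.1 (expiry=15+4=19). clock=15
Op 5: insert a.com -> 10.0.0.2 (expiry=15+5=20). clock=15
Op 6: insert a.com -> 10.0.0.2 (expiry=15+8=23). clock=15
Op 7: tick 4 -> clock=19. purged={c.com}
Op 8: tick 11 -> clock=30. purged={a.com}
lookup c.com: not in cache (expired or never inserted)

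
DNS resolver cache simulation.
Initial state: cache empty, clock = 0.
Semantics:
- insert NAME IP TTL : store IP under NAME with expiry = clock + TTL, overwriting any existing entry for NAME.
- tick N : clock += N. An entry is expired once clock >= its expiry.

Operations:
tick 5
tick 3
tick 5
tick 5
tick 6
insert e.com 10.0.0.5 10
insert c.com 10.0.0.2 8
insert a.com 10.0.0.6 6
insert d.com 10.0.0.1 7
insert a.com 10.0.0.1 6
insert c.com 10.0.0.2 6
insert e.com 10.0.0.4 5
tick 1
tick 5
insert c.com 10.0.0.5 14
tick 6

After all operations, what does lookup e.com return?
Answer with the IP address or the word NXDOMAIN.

Op 1: tick 5 -> clock=5.
Op 2: tick 3 -> clock=8.
Op 3: tick 5 -> clock=13.
Op 4: tick 5 -> clock=18.
Op 5: tick 6 -> clock=24.
Op 6: insert e.com -> 10.0.0.5 (expiry=24+10=34). clock=24
Op 7: insert c.com -> 10.0.0.2 (expiry=24+8=32). clock=24
Op 8: insert a.com -> 10.0.0.6 (expiry=24+6=30). clock=24
Op 9: insert d.com -> 10.0.0.1 (expiry=24+7=31). clock=24
Op 10: insert a.com -> 10.0.0.1 (expiry=24+6=30). clock=24
Op 11: insert c.com -> 10.0.0.2 (expiry=24+6=30). clock=24
Op 12: insert e.com -> 10.0.0.4 (expiry=24+5=29). clock=24
Op 13: tick 1 -> clock=25.
Op 14: tick 5 -> clock=30. purged={a.com,c.com,e.com}
Op 15: insert c.com -> 10.0.0.5 (expiry=30+14=44). clock=30
Op 16: tick 6 -> clock=36. purged={d.com}
lookup e.com: not in cache (expired or never inserted)

Answer: NXDOMAIN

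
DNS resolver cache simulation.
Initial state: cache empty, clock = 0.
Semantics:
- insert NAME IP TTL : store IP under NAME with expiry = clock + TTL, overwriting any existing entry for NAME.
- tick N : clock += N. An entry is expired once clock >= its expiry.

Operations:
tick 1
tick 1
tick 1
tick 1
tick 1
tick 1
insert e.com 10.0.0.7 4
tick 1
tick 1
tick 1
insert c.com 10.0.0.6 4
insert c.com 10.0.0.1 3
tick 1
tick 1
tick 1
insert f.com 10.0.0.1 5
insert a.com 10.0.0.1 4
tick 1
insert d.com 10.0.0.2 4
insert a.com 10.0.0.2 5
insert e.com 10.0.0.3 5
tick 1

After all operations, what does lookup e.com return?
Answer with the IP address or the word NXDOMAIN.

Answer: 10.0.0.3

Derivation:
Op 1: tick 1 -> clock=1.
Op 2: tick 1 -> clock=2.
Op 3: tick 1 -> clock=3.
Op 4: tick 1 -> clock=4.
Op 5: tick 1 -> clock=5.
Op 6: tick 1 -> clock=6.
Op 7: insert e.com -> 10.0.0.7 (expiry=6+4=10). clock=6
Op 8: tick 1 -> clock=7.
Op 9: tick 1 -> clock=8.
Op 10: tick 1 -> clock=9.
Op 11: insert c.com -> 10.0.0.6 (expiry=9+4=13). clock=9
Op 12: insert c.com -> 10.0.0.1 (expiry=9+3=12). clock=9
Op 13: tick 1 -> clock=10. purged={e.com}
Op 14: tick 1 -> clock=11.
Op 15: tick 1 -> clock=12. purged={c.com}
Op 16: insert f.com -> 10.0.0.1 (expiry=12+5=17). clock=12
Op 17: insert a.com -> 10.0.0.1 (expiry=12+4=16). clock=12
Op 18: tick 1 -> clock=13.
Op 19: insert d.com -> 10.0.0.2 (expiry=13+4=17). clock=13
Op 20: insert a.com -> 10.0.0.2 (expiry=13+5=18). clock=13
Op 21: insert e.com -> 10.0.0.3 (expiry=13+5=18). clock=13
Op 22: tick 1 -> clock=14.
lookup e.com: present, ip=10.0.0.3 expiry=18 > clock=14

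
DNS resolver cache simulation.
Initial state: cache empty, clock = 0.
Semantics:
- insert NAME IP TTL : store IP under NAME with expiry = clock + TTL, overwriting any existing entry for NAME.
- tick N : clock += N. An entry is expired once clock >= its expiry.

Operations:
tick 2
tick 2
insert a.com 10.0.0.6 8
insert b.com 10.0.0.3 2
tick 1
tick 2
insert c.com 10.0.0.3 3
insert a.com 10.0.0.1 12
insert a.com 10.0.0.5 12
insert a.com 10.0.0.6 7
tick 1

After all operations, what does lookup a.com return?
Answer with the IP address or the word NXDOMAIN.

Answer: 10.0.0.6

Derivation:
Op 1: tick 2 -> clock=2.
Op 2: tick 2 -> clock=4.
Op 3: insert a.com -> 10.0.0.6 (expiry=4+8=12). clock=4
Op 4: insert b.com -> 10.0.0.3 (expiry=4+2=6). clock=4
Op 5: tick 1 -> clock=5.
Op 6: tick 2 -> clock=7. purged={b.com}
Op 7: insert c.com -> 10.0.0.3 (expiry=7+3=10). clock=7
Op 8: insert a.com -> 10.0.0.1 (expiry=7+12=19). clock=7
Op 9: insert a.com -> 10.0.0.5 (expiry=7+12=19). clock=7
Op 10: insert a.com -> 10.0.0.6 (expiry=7+7=14). clock=7
Op 11: tick 1 -> clock=8.
lookup a.com: present, ip=10.0.0.6 expiry=14 > clock=8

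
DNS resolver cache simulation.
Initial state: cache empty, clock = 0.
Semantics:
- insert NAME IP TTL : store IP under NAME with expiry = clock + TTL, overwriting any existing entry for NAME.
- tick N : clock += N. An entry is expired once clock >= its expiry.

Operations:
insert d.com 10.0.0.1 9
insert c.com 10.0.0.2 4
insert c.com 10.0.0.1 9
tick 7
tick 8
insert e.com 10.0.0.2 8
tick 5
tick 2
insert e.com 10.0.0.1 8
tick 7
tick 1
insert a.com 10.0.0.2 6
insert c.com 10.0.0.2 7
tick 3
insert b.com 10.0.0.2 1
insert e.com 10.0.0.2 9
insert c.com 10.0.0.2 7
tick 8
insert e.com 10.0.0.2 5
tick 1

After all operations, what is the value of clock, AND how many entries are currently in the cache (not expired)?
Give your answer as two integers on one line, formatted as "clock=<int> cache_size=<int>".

Answer: clock=42 cache_size=1

Derivation:
Op 1: insert d.com -> 10.0.0.1 (expiry=0+9=9). clock=0
Op 2: insert c.com -> 10.0.0.2 (expiry=0+4=4). clock=0
Op 3: insert c.com -> 10.0.0.1 (expiry=0+9=9). clock=0
Op 4: tick 7 -> clock=7.
Op 5: tick 8 -> clock=15. purged={c.com,d.com}
Op 6: insert e.com -> 10.0.0.2 (expiry=15+8=23). clock=15
Op 7: tick 5 -> clock=20.
Op 8: tick 2 -> clock=22.
Op 9: insert e.com -> 10.0.0.1 (expiry=22+8=30). clock=22
Op 10: tick 7 -> clock=29.
Op 11: tick 1 -> clock=30. purged={e.com}
Op 12: insert a.com -> 10.0.0.2 (expiry=30+6=36). clock=30
Op 13: insert c.com -> 10.0.0.2 (expiry=30+7=37). clock=30
Op 14: tick 3 -> clock=33.
Op 15: insert b.com -> 10.0.0.2 (expiry=33+1=34). clock=33
Op 16: insert e.com -> 10.0.0.2 (expiry=33+9=42). clock=33
Op 17: insert c.com -> 10.0.0.2 (expiry=33+7=40). clock=33
Op 18: tick 8 -> clock=41. purged={a.com,b.com,c.com}
Op 19: insert e.com -> 10.0.0.2 (expiry=41+5=46). clock=41
Op 20: tick 1 -> clock=42.
Final clock = 42
Final cache (unexpired): {e.com} -> size=1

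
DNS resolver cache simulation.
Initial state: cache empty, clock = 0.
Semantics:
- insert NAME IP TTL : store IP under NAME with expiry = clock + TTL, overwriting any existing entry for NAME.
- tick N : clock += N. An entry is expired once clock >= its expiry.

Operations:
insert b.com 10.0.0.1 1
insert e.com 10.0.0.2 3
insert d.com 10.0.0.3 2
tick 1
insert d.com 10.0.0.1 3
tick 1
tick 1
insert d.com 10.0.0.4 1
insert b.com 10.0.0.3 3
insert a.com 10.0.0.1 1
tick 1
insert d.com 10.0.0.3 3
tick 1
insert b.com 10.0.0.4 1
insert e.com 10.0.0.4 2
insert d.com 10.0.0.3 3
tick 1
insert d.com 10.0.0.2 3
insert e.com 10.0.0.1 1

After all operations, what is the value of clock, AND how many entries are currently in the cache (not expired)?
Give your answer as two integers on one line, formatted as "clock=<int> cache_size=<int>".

Op 1: insert b.com -> 10.0.0.1 (expiry=0+1=1). clock=0
Op 2: insert e.com -> 10.0.0.2 (expiry=0+3=3). clock=0
Op 3: insert d.com -> 10.0.0.3 (expiry=0+2=2). clock=0
Op 4: tick 1 -> clock=1. purged={b.com}
Op 5: insert d.com -> 10.0.0.1 (expiry=1+3=4). clock=1
Op 6: tick 1 -> clock=2.
Op 7: tick 1 -> clock=3. purged={e.com}
Op 8: insert d.com -> 10.0.0.4 (expiry=3+1=4). clock=3
Op 9: insert b.com -> 10.0.0.3 (expiry=3+3=6). clock=3
Op 10: insert a.com -> 10.0.0.1 (expiry=3+1=4). clock=3
Op 11: tick 1 -> clock=4. purged={a.com,d.com}
Op 12: insert d.com -> 10.0.0.3 (expiry=4+3=7). clock=4
Op 13: tick 1 -> clock=5.
Op 14: insert b.com -> 10.0.0.4 (expiry=5+1=6). clock=5
Op 15: insert e.com -> 10.0.0.4 (expiry=5+2=7). clock=5
Op 16: insert d.com -> 10.0.0.3 (expiry=5+3=8). clock=5
Op 17: tick 1 -> clock=6. purged={b.com}
Op 18: insert d.com -> 10.0.0.2 (expiry=6+3=9). clock=6
Op 19: insert e.com -> 10.0.0.1 (expiry=6+1=7). clock=6
Final clock = 6
Final cache (unexpired): {d.com,e.com} -> size=2

Answer: clock=6 cache_size=2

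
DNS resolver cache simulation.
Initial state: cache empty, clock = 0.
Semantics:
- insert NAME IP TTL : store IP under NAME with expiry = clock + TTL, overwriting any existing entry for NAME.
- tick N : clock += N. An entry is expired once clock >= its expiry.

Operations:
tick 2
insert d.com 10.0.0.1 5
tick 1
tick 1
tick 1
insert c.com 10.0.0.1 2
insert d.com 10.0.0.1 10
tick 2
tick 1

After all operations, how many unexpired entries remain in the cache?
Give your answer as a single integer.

Answer: 1

Derivation:
Op 1: tick 2 -> clock=2.
Op 2: insert d.com -> 10.0.0.1 (expiry=2+5=7). clock=2
Op 3: tick 1 -> clock=3.
Op 4: tick 1 -> clock=4.
Op 5: tick 1 -> clock=5.
Op 6: insert c.com -> 10.0.0.1 (expiry=5+2=7). clock=5
Op 7: insert d.com -> 10.0.0.1 (expiry=5+10=15). clock=5
Op 8: tick 2 -> clock=7. purged={c.com}
Op 9: tick 1 -> clock=8.
Final cache (unexpired): {d.com} -> size=1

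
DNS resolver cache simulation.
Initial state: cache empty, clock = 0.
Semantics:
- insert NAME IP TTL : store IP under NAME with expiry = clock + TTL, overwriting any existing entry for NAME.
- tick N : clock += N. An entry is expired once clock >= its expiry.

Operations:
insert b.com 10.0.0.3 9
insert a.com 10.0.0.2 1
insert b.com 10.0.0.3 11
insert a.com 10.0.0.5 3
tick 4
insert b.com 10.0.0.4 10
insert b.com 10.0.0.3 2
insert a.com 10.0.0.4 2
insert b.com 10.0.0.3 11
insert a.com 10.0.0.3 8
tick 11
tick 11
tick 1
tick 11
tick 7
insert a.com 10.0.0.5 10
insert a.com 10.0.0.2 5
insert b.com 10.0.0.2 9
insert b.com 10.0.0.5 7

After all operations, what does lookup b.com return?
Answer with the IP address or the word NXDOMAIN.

Op 1: insert b.com -> 10.0.0.3 (expiry=0+9=9). clock=0
Op 2: insert a.com -> 10.0.0.2 (expiry=0+1=1). clock=0
Op 3: insert b.com -> 10.0.0.3 (expiry=0+11=11). clock=0
Op 4: insert a.com -> 10.0.0.5 (expiry=0+3=3). clock=0
Op 5: tick 4 -> clock=4. purged={a.com}
Op 6: insert b.com -> 10.0.0.4 (expiry=4+10=14). clock=4
Op 7: insert b.com -> 10.0.0.3 (expiry=4+2=6). clock=4
Op 8: insert a.com -> 10.0.0.4 (expiry=4+2=6). clock=4
Op 9: insert b.com -> 10.0.0.3 (expiry=4+11=15). clock=4
Op 10: insert a.com -> 10.0.0.3 (expiry=4+8=12). clock=4
Op 11: tick 11 -> clock=15. purged={a.com,b.com}
Op 12: tick 11 -> clock=26.
Op 13: tick 1 -> clock=27.
Op 14: tick 11 -> clock=38.
Op 15: tick 7 -> clock=45.
Op 16: insert a.com -> 10.0.0.5 (expiry=45+10=55). clock=45
Op 17: insert a.com -> 10.0.0.2 (expiry=45+5=50). clock=45
Op 18: insert b.com -> 10.0.0.2 (expiry=45+9=54). clock=45
Op 19: insert b.com -> 10.0.0.5 (expiry=45+7=52). clock=45
lookup b.com: present, ip=10.0.0.5 expiry=52 > clock=45

Answer: 10.0.0.5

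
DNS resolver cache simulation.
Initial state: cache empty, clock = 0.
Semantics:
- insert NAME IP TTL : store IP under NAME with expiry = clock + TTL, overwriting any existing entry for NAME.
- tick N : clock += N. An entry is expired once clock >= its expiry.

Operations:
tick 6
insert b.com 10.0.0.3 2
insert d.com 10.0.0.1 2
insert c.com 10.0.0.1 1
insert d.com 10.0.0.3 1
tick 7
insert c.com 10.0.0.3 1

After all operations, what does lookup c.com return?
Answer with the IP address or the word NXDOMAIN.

Answer: 10.0.0.3

Derivation:
Op 1: tick 6 -> clock=6.
Op 2: insert b.com -> 10.0.0.3 (expiry=6+2=8). clock=6
Op 3: insert d.com -> 10.0.0.1 (expiry=6+2=8). clock=6
Op 4: insert c.com -> 10.0.0.1 (expiry=6+1=7). clock=6
Op 5: insert d.com -> 10.0.0.3 (expiry=6+1=7). clock=6
Op 6: tick 7 -> clock=13. purged={b.com,c.com,d.com}
Op 7: insert c.com -> 10.0.0.3 (expiry=13+1=14). clock=13
lookup c.com: present, ip=10.0.0.3 expiry=14 > clock=13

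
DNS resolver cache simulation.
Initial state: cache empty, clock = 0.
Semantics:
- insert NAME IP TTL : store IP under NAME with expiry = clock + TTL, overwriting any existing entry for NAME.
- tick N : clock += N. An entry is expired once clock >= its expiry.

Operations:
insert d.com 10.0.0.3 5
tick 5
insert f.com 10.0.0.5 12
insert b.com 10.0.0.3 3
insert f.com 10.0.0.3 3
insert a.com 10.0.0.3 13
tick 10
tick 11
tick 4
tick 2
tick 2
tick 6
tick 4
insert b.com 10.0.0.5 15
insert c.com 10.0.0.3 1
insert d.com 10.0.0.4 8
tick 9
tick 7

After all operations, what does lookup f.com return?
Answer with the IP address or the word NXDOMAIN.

Op 1: insert d.com -> 10.0.0.3 (expiry=0+5=5). clock=0
Op 2: tick 5 -> clock=5. purged={d.com}
Op 3: insert f.com -> 10.0.0.5 (expiry=5+12=17). clock=5
Op 4: insert b.com -> 10.0.0.3 (expiry=5+3=8). clock=5
Op 5: insert f.com -> 10.0.0.3 (expiry=5+3=8). clock=5
Op 6: insert a.com -> 10.0.0.3 (expiry=5+13=18). clock=5
Op 7: tick 10 -> clock=15. purged={b.com,f.com}
Op 8: tick 11 -> clock=26. purged={a.com}
Op 9: tick 4 -> clock=30.
Op 10: tick 2 -> clock=32.
Op 11: tick 2 -> clock=34.
Op 12: tick 6 -> clock=40.
Op 13: tick 4 -> clock=44.
Op 14: insert b.com -> 10.0.0.5 (expiry=44+15=59). clock=44
Op 15: insert c.com -> 10.0.0.3 (expiry=44+1=45). clock=44
Op 16: insert d.com -> 10.0.0.4 (expiry=44+8=52). clock=44
Op 17: tick 9 -> clock=53. purged={c.com,d.com}
Op 18: tick 7 -> clock=60. purged={b.com}
lookup f.com: not in cache (expired or never inserted)

Answer: NXDOMAIN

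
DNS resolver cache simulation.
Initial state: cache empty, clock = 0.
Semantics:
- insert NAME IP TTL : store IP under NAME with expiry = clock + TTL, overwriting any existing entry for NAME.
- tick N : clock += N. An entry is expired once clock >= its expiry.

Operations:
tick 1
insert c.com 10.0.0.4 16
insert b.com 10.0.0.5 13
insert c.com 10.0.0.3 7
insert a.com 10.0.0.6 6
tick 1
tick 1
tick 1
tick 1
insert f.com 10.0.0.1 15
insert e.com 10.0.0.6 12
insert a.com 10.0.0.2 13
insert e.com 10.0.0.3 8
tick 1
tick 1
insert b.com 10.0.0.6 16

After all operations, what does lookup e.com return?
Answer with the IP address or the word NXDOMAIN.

Answer: 10.0.0.3

Derivation:
Op 1: tick 1 -> clock=1.
Op 2: insert c.com -> 10.0.0.4 (expiry=1+16=17). clock=1
Op 3: insert b.com -> 10.0.0.5 (expiry=1+13=14). clock=1
Op 4: insert c.com -> 10.0.0.3 (expiry=1+7=8). clock=1
Op 5: insert a.com -> 10.0.0.6 (expiry=1+6=7). clock=1
Op 6: tick 1 -> clock=2.
Op 7: tick 1 -> clock=3.
Op 8: tick 1 -> clock=4.
Op 9: tick 1 -> clock=5.
Op 10: insert f.com -> 10.0.0.1 (expiry=5+15=20). clock=5
Op 11: insert e.com -> 10.0.0.6 (expiry=5+12=17). clock=5
Op 12: insert a.com -> 10.0.0.2 (expiry=5+13=18). clock=5
Op 13: insert e.com -> 10.0.0.3 (expiry=5+8=13). clock=5
Op 14: tick 1 -> clock=6.
Op 15: tick 1 -> clock=7.
Op 16: insert b.com -> 10.0.0.6 (expiry=7+16=23). clock=7
lookup e.com: present, ip=10.0.0.3 expiry=13 > clock=7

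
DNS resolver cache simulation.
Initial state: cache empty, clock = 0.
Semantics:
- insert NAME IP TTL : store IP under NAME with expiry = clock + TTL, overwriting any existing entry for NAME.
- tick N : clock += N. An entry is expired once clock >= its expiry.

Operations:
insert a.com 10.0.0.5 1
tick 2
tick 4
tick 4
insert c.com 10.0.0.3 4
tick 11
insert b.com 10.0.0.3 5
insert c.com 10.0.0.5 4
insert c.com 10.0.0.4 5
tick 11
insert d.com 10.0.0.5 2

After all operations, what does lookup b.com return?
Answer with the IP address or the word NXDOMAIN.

Answer: NXDOMAIN

Derivation:
Op 1: insert a.com -> 10.0.0.5 (expiry=0+1=1). clock=0
Op 2: tick 2 -> clock=2. purged={a.com}
Op 3: tick 4 -> clock=6.
Op 4: tick 4 -> clock=10.
Op 5: insert c.com -> 10.0.0.3 (expiry=10+4=14). clock=10
Op 6: tick 11 -> clock=21. purged={c.com}
Op 7: insert b.com -> 10.0.0.3 (expiry=21+5=26). clock=21
Op 8: insert c.com -> 10.0.0.5 (expiry=21+4=25). clock=21
Op 9: insert c.com -> 10.0.0.4 (expiry=21+5=26). clock=21
Op 10: tick 11 -> clock=32. purged={b.com,c.com}
Op 11: insert d.com -> 10.0.0.5 (expiry=32+2=34). clock=32
lookup b.com: not in cache (expired or never inserted)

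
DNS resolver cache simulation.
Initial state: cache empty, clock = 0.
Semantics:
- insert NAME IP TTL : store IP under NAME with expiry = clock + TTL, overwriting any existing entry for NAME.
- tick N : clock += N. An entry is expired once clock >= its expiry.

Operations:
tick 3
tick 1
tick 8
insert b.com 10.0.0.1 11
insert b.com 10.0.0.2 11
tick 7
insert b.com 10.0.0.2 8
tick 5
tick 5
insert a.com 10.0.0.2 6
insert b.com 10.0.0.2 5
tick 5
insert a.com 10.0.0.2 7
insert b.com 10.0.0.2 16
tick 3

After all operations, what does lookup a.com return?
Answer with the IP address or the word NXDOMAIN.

Op 1: tick 3 -> clock=3.
Op 2: tick 1 -> clock=4.
Op 3: tick 8 -> clock=12.
Op 4: insert b.com -> 10.0.0.1 (expiry=12+11=23). clock=12
Op 5: insert b.com -> 10.0.0.2 (expiry=12+11=23). clock=12
Op 6: tick 7 -> clock=19.
Op 7: insert b.com -> 10.0.0.2 (expiry=19+8=27). clock=19
Op 8: tick 5 -> clock=24.
Op 9: tick 5 -> clock=29. purged={b.com}
Op 10: insert a.com -> 10.0.0.2 (expiry=29+6=35). clock=29
Op 11: insert b.com -> 10.0.0.2 (expiry=29+5=34). clock=29
Op 12: tick 5 -> clock=34. purged={b.com}
Op 13: insert a.com -> 10.0.0.2 (expiry=34+7=41). clock=34
Op 14: insert b.com -> 10.0.0.2 (expiry=34+16=50). clock=34
Op 15: tick 3 -> clock=37.
lookup a.com: present, ip=10.0.0.2 expiry=41 > clock=37

Answer: 10.0.0.2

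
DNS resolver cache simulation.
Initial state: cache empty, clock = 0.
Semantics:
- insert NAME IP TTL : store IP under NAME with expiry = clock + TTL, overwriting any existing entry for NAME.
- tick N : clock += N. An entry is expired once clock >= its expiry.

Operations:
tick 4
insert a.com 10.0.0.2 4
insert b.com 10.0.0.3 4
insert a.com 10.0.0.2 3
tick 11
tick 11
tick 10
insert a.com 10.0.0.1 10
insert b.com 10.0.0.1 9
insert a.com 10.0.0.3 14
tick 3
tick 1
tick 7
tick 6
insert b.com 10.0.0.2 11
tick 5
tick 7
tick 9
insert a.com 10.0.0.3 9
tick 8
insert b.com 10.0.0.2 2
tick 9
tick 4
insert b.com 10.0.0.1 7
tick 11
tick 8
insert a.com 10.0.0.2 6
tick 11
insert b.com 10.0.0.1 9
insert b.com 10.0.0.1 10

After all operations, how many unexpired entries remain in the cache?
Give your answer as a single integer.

Answer: 1

Derivation:
Op 1: tick 4 -> clock=4.
Op 2: insert a.com -> 10.0.0.2 (expiry=4+4=8). clock=4
Op 3: insert b.com -> 10.0.0.3 (expiry=4+4=8). clock=4
Op 4: insert a.com -> 10.0.0.2 (expiry=4+3=7). clock=4
Op 5: tick 11 -> clock=15. purged={a.com,b.com}
Op 6: tick 11 -> clock=26.
Op 7: tick 10 -> clock=36.
Op 8: insert a.com -> 10.0.0.1 (expiry=36+10=46). clock=36
Op 9: insert b.com -> 10.0.0.1 (expiry=36+9=45). clock=36
Op 10: insert a.com -> 10.0.0.3 (expiry=36+14=50). clock=36
Op 11: tick 3 -> clock=39.
Op 12: tick 1 -> clock=40.
Op 13: tick 7 -> clock=47. purged={b.com}
Op 14: tick 6 -> clock=53. purged={a.com}
Op 15: insert b.com -> 10.0.0.2 (expiry=53+11=64). clock=53
Op 16: tick 5 -> clock=58.
Op 17: tick 7 -> clock=65. purged={b.com}
Op 18: tick 9 -> clock=74.
Op 19: insert a.com -> 10.0.0.3 (expiry=74+9=83). clock=74
Op 20: tick 8 -> clock=82.
Op 21: insert b.com -> 10.0.0.2 (expiry=82+2=84). clock=82
Op 22: tick 9 -> clock=91. purged={a.com,b.com}
Op 23: tick 4 -> clock=95.
Op 24: insert b.com -> 10.0.0.1 (expiry=95+7=102). clock=95
Op 25: tick 11 -> clock=106. purged={b.com}
Op 26: tick 8 -> clock=114.
Op 27: insert a.com -> 10.0.0.2 (expiry=114+6=120). clock=114
Op 28: tick 11 -> clock=125. purged={a.com}
Op 29: insert b.com -> 10.0.0.1 (expiry=125+9=134). clock=125
Op 30: insert b.com -> 10.0.0.1 (expiry=125+10=135). clock=125
Final cache (unexpired): {b.com} -> size=1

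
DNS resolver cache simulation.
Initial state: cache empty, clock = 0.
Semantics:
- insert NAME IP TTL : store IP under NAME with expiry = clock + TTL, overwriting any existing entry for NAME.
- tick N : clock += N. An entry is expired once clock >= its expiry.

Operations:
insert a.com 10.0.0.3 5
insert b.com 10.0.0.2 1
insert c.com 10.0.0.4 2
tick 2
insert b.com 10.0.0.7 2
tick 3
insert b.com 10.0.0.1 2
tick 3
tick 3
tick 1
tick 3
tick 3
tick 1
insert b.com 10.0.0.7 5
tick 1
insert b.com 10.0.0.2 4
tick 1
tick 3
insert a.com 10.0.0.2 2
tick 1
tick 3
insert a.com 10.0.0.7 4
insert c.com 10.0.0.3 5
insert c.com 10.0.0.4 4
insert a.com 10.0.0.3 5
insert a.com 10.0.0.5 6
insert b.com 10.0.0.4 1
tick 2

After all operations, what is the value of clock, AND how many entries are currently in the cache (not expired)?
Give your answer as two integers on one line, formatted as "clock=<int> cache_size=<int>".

Op 1: insert a.com -> 10.0.0.3 (expiry=0+5=5). clock=0
Op 2: insert b.com -> 10.0.0.2 (expiry=0+1=1). clock=0
Op 3: insert c.com -> 10.0.0.4 (expiry=0+2=2). clock=0
Op 4: tick 2 -> clock=2. purged={b.com,c.com}
Op 5: insert b.com -> 10.0.0.7 (expiry=2+2=4). clock=2
Op 6: tick 3 -> clock=5. purged={a.com,b.com}
Op 7: insert b.com -> 10.0.0.1 (expiry=5+2=7). clock=5
Op 8: tick 3 -> clock=8. purged={b.com}
Op 9: tick 3 -> clock=11.
Op 10: tick 1 -> clock=12.
Op 11: tick 3 -> clock=15.
Op 12: tick 3 -> clock=18.
Op 13: tick 1 -> clock=19.
Op 14: insert b.com -> 10.0.0.7 (expiry=19+5=24). clock=19
Op 15: tick 1 -> clock=20.
Op 16: insert b.com -> 10.0.0.2 (expiry=20+4=24). clock=20
Op 17: tick 1 -> clock=21.
Op 18: tick 3 -> clock=24. purged={b.com}
Op 19: insert a.com -> 10.0.0.2 (expiry=24+2=26). clock=24
Op 20: tick 1 -> clock=25.
Op 21: tick 3 -> clock=28. purged={a.com}
Op 22: insert a.com -> 10.0.0.7 (expiry=28+4=32). clock=28
Op 23: insert c.com -> 10.0.0.3 (expiry=28+5=33). clock=28
Op 24: insert c.com -> 10.0.0.4 (expiry=28+4=32). clock=28
Op 25: insert a.com -> 10.0.0.3 (expiry=28+5=33). clock=28
Op 26: insert a.com -> 10.0.0.5 (expiry=28+6=34). clock=28
Op 27: insert b.com -> 10.0.0.4 (expiry=28+1=29). clock=28
Op 28: tick 2 -> clock=30. purged={b.com}
Final clock = 30
Final cache (unexpired): {a.com,c.com} -> size=2

Answer: clock=30 cache_size=2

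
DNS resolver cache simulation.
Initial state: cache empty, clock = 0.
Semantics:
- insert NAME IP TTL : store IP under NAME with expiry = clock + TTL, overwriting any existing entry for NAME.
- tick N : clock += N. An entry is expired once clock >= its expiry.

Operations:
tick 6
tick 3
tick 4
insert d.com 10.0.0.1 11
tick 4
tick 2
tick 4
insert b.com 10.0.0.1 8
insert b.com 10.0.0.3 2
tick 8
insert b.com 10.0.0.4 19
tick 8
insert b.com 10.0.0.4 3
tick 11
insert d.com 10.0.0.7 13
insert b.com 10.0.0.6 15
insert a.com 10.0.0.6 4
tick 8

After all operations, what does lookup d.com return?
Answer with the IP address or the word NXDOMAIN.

Op 1: tick 6 -> clock=6.
Op 2: tick 3 -> clock=9.
Op 3: tick 4 -> clock=13.
Op 4: insert d.com -> 10.0.0.1 (expiry=13+11=24). clock=13
Op 5: tick 4 -> clock=17.
Op 6: tick 2 -> clock=19.
Op 7: tick 4 -> clock=23.
Op 8: insert b.com -> 10.0.0.1 (expiry=23+8=31). clock=23
Op 9: insert b.com -> 10.0.0.3 (expiry=23+2=25). clock=23
Op 10: tick 8 -> clock=31. purged={b.com,d.com}
Op 11: insert b.com -> 10.0.0.4 (expiry=31+19=50). clock=31
Op 12: tick 8 -> clock=39.
Op 13: insert b.com -> 10.0.0.4 (expiry=39+3=42). clock=39
Op 14: tick 11 -> clock=50. purged={b.com}
Op 15: insert d.com -> 10.0.0.7 (expiry=50+13=63). clock=50
Op 16: insert b.com -> 10.0.0.6 (expiry=50+15=65). clock=50
Op 17: insert a.com -> 10.0.0.6 (expiry=50+4=54). clock=50
Op 18: tick 8 -> clock=58. purged={a.com}
lookup d.com: present, ip=10.0.0.7 expiry=63 > clock=58

Answer: 10.0.0.7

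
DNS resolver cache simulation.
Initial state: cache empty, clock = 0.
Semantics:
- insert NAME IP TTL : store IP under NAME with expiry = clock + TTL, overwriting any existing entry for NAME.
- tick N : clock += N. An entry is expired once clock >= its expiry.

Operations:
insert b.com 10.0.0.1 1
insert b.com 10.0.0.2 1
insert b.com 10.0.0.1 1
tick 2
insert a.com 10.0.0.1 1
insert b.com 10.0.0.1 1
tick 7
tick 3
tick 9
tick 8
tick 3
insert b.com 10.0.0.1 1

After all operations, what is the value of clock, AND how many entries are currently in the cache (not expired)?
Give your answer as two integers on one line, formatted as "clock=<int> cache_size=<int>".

Answer: clock=32 cache_size=1

Derivation:
Op 1: insert b.com -> 10.0.0.1 (expiry=0+1=1). clock=0
Op 2: insert b.com -> 10.0.0.2 (expiry=0+1=1). clock=0
Op 3: insert b.com -> 10.0.0.1 (expiry=0+1=1). clock=0
Op 4: tick 2 -> clock=2. purged={b.com}
Op 5: insert a.com -> 10.0.0.1 (expiry=2+1=3). clock=2
Op 6: insert b.com -> 10.0.0.1 (expiry=2+1=3). clock=2
Op 7: tick 7 -> clock=9. purged={a.com,b.com}
Op 8: tick 3 -> clock=12.
Op 9: tick 9 -> clock=21.
Op 10: tick 8 -> clock=29.
Op 11: tick 3 -> clock=32.
Op 12: insert b.com -> 10.0.0.1 (expiry=32+1=33). clock=32
Final clock = 32
Final cache (unexpired): {b.com} -> size=1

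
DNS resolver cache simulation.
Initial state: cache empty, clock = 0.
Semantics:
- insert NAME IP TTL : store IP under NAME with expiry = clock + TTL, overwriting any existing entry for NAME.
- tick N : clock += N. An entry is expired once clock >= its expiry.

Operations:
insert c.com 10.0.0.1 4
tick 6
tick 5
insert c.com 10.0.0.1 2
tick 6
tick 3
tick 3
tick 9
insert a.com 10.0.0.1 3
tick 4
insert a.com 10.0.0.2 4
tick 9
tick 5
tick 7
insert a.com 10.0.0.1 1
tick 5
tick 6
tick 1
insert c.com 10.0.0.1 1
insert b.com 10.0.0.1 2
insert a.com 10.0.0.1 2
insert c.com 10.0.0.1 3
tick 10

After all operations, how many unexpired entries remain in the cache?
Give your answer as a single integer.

Op 1: insert c.com -> 10.0.0.1 (expiry=0+4=4). clock=0
Op 2: tick 6 -> clock=6. purged={c.com}
Op 3: tick 5 -> clock=11.
Op 4: insert c.com -> 10.0.0.1 (expiry=11+2=13). clock=11
Op 5: tick 6 -> clock=17. purged={c.com}
Op 6: tick 3 -> clock=20.
Op 7: tick 3 -> clock=23.
Op 8: tick 9 -> clock=32.
Op 9: insert a.com -> 10.0.0.1 (expiry=32+3=35). clock=32
Op 10: tick 4 -> clock=36. purged={a.com}
Op 11: insert a.com -> 10.0.0.2 (expiry=36+4=40). clock=36
Op 12: tick 9 -> clock=45. purged={a.com}
Op 13: tick 5 -> clock=50.
Op 14: tick 7 -> clock=57.
Op 15: insert a.com -> 10.0.0.1 (expiry=57+1=58). clock=57
Op 16: tick 5 -> clock=62. purged={a.com}
Op 17: tick 6 -> clock=68.
Op 18: tick 1 -> clock=69.
Op 19: insert c.com -> 10.0.0.1 (expiry=69+1=70). clock=69
Op 20: insert b.com -> 10.0.0.1 (expiry=69+2=71). clock=69
Op 21: insert a.com -> 10.0.0.1 (expiry=69+2=71). clock=69
Op 22: insert c.com -> 10.0.0.1 (expiry=69+3=72). clock=69
Op 23: tick 10 -> clock=79. purged={a.com,b.com,c.com}
Final cache (unexpired): {} -> size=0

Answer: 0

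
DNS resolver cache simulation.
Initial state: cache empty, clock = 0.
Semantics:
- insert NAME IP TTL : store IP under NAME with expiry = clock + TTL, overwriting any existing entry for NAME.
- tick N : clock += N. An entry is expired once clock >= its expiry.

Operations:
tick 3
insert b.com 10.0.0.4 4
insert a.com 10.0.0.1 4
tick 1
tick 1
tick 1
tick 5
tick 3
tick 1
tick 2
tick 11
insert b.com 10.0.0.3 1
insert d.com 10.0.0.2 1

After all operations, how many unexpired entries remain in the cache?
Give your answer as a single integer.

Answer: 2

Derivation:
Op 1: tick 3 -> clock=3.
Op 2: insert b.com -> 10.0.0.4 (expiry=3+4=7). clock=3
Op 3: insert a.com -> 10.0.0.1 (expiry=3+4=7). clock=3
Op 4: tick 1 -> clock=4.
Op 5: tick 1 -> clock=5.
Op 6: tick 1 -> clock=6.
Op 7: tick 5 -> clock=11. purged={a.com,b.com}
Op 8: tick 3 -> clock=14.
Op 9: tick 1 -> clock=15.
Op 10: tick 2 -> clock=17.
Op 11: tick 11 -> clock=28.
Op 12: insert b.com -> 10.0.0.3 (expiry=28+1=29). clock=28
Op 13: insert d.com -> 10.0.0.2 (expiry=28+1=29). clock=28
Final cache (unexpired): {b.com,d.com} -> size=2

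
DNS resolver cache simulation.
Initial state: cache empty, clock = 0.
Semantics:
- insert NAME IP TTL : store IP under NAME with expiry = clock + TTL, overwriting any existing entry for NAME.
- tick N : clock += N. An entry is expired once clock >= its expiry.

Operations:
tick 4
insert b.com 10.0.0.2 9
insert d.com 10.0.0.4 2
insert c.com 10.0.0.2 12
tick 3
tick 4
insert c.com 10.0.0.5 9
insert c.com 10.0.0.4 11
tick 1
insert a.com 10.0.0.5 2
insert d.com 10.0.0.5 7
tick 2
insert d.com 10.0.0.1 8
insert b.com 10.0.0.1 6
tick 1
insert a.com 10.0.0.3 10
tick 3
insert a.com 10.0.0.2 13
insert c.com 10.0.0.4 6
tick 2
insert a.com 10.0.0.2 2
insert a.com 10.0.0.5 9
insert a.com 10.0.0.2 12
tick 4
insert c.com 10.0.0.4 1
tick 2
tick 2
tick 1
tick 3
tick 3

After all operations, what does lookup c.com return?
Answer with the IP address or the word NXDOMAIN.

Answer: NXDOMAIN

Derivation:
Op 1: tick 4 -> clock=4.
Op 2: insert b.com -> 10.0.0.2 (expiry=4+9=13). clock=4
Op 3: insert d.com -> 10.0.0.4 (expiry=4+2=6). clock=4
Op 4: insert c.com -> 10.0.0.2 (expiry=4+12=16). clock=4
Op 5: tick 3 -> clock=7. purged={d.com}
Op 6: tick 4 -> clock=11.
Op 7: insert c.com -> 10.0.0.5 (expiry=11+9=20). clock=11
Op 8: insert c.com -> 10.0.0.4 (expiry=11+11=22). clock=11
Op 9: tick 1 -> clock=12.
Op 10: insert a.com -> 10.0.0.5 (expiry=12+2=14). clock=12
Op 11: insert d.com -> 10.0.0.5 (expiry=12+7=19). clock=12
Op 12: tick 2 -> clock=14. purged={a.com,b.com}
Op 13: insert d.com -> 10.0.0.1 (expiry=14+8=22). clock=14
Op 14: insert b.com -> 10.0.0.1 (expiry=14+6=20). clock=14
Op 15: tick 1 -> clock=15.
Op 16: insert a.com -> 10.0.0.3 (expiry=15+10=25). clock=15
Op 17: tick 3 -> clock=18.
Op 18: insert a.com -> 10.0.0.2 (expiry=18+13=31). clock=18
Op 19: insert c.com -> 10.0.0.4 (expiry=18+6=24). clock=18
Op 20: tick 2 -> clock=20. purged={b.com}
Op 21: insert a.com -> 10.0.0.2 (expiry=20+2=22). clock=20
Op 22: insert a.com -> 10.0.0.5 (expiry=20+9=29). clock=20
Op 23: insert a.com -> 10.0.0.2 (expiry=20+12=32). clock=20
Op 24: tick 4 -> clock=24. purged={c.com,d.com}
Op 25: insert c.com -> 10.0.0.4 (expiry=24+1=25). clock=24
Op 26: tick 2 -> clock=26. purged={c.com}
Op 27: tick 2 -> clock=28.
Op 28: tick 1 -> clock=29.
Op 29: tick 3 -> clock=32. purged={a.com}
Op 30: tick 3 -> clock=35.
lookup c.com: not in cache (expired or never inserted)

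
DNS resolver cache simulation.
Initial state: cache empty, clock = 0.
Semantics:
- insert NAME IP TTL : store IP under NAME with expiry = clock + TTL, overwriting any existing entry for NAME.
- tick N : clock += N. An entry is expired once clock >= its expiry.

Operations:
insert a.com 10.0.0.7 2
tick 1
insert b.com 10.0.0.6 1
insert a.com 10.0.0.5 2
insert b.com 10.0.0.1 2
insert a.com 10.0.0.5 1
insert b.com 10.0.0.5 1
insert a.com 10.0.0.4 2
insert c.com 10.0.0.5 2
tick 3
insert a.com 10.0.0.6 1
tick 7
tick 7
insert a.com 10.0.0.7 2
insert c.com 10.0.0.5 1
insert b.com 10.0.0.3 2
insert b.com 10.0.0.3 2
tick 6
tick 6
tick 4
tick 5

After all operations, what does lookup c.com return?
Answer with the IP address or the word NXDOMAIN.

Op 1: insert a.com -> 10.0.0.7 (expiry=0+2=2). clock=0
Op 2: tick 1 -> clock=1.
Op 3: insert b.com -> 10.0.0.6 (expiry=1+1=2). clock=1
Op 4: insert a.com -> 10.0.0.5 (expiry=1+2=3). clock=1
Op 5: insert b.com -> 10.0.0.1 (expiry=1+2=3). clock=1
Op 6: insert a.com -> 10.0.0.5 (expiry=1+1=2). clock=1
Op 7: insert b.com -> 10.0.0.5 (expiry=1+1=2). clock=1
Op 8: insert a.com -> 10.0.0.4 (expiry=1+2=3). clock=1
Op 9: insert c.com -> 10.0.0.5 (expiry=1+2=3). clock=1
Op 10: tick 3 -> clock=4. purged={a.com,b.com,c.com}
Op 11: insert a.com -> 10.0.0.6 (expiry=4+1=5). clock=4
Op 12: tick 7 -> clock=11. purged={a.com}
Op 13: tick 7 -> clock=18.
Op 14: insert a.com -> 10.0.0.7 (expiry=18+2=20). clock=18
Op 15: insert c.com -> 10.0.0.5 (expiry=18+1=19). clock=18
Op 16: insert b.com -> 10.0.0.3 (expiry=18+2=20). clock=18
Op 17: insert b.com -> 10.0.0.3 (expiry=18+2=20). clock=18
Op 18: tick 6 -> clock=24. purged={a.com,b.com,c.com}
Op 19: tick 6 -> clock=30.
Op 20: tick 4 -> clock=34.
Op 21: tick 5 -> clock=39.
lookup c.com: not in cache (expired or never inserted)

Answer: NXDOMAIN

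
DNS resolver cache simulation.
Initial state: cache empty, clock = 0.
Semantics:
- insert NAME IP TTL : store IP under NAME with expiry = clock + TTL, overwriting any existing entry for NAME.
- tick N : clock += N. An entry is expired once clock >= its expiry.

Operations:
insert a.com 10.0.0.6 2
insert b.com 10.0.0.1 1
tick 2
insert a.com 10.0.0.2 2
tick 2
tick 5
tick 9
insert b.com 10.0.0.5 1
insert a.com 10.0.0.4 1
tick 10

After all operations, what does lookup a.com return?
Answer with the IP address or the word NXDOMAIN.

Answer: NXDOMAIN

Derivation:
Op 1: insert a.com -> 10.0.0.6 (expiry=0+2=2). clock=0
Op 2: insert b.com -> 10.0.0.1 (expiry=0+1=1). clock=0
Op 3: tick 2 -> clock=2. purged={a.com,b.com}
Op 4: insert a.com -> 10.0.0.2 (expiry=2+2=4). clock=2
Op 5: tick 2 -> clock=4. purged={a.com}
Op 6: tick 5 -> clock=9.
Op 7: tick 9 -> clock=18.
Op 8: insert b.com -> 10.0.0.5 (expiry=18+1=19). clock=18
Op 9: insert a.com -> 10.0.0.4 (expiry=18+1=19). clock=18
Op 10: tick 10 -> clock=28. purged={a.com,b.com}
lookup a.com: not in cache (expired or never inserted)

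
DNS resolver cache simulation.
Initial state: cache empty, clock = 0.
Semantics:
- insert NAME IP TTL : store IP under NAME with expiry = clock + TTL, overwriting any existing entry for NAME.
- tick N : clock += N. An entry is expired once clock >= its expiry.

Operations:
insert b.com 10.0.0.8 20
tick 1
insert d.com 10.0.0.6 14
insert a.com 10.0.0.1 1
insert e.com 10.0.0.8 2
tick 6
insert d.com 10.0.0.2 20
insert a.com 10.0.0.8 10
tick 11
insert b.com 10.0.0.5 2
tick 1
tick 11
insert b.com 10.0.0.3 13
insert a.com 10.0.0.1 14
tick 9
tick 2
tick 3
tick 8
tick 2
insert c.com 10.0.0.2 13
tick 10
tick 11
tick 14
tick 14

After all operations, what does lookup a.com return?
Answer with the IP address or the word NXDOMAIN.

Answer: NXDOMAIN

Derivation:
Op 1: insert b.com -> 10.0.0.8 (expiry=0+20=20). clock=0
Op 2: tick 1 -> clock=1.
Op 3: insert d.com -> 10.0.0.6 (expiry=1+14=15). clock=1
Op 4: insert a.com -> 10.0.0.1 (expiry=1+1=2). clock=1
Op 5: insert e.com -> 10.0.0.8 (expiry=1+2=3). clock=1
Op 6: tick 6 -> clock=7. purged={a.com,e.com}
Op 7: insert d.com -> 10.0.0.2 (expiry=7+20=27). clock=7
Op 8: insert a.com -> 10.0.0.8 (expiry=7+10=17). clock=7
Op 9: tick 11 -> clock=18. purged={a.com}
Op 10: insert b.com -> 10.0.0.5 (expiry=18+2=20). clock=18
Op 11: tick 1 -> clock=19.
Op 12: tick 11 -> clock=30. purged={b.com,d.com}
Op 13: insert b.com -> 10.0.0.3 (expiry=30+13=43). clock=30
Op 14: insert a.com -> 10.0.0.1 (expiry=30+14=44). clock=30
Op 15: tick 9 -> clock=39.
Op 16: tick 2 -> clock=41.
Op 17: tick 3 -> clock=44. purged={a.com,b.com}
Op 18: tick 8 -> clock=52.
Op 19: tick 2 -> clock=54.
Op 20: insert c.com -> 10.0.0.2 (expiry=54+13=67). clock=54
Op 21: tick 10 -> clock=64.
Op 22: tick 11 -> clock=75. purged={c.com}
Op 23: tick 14 -> clock=89.
Op 24: tick 14 -> clock=103.
lookup a.com: not in cache (expired or never inserted)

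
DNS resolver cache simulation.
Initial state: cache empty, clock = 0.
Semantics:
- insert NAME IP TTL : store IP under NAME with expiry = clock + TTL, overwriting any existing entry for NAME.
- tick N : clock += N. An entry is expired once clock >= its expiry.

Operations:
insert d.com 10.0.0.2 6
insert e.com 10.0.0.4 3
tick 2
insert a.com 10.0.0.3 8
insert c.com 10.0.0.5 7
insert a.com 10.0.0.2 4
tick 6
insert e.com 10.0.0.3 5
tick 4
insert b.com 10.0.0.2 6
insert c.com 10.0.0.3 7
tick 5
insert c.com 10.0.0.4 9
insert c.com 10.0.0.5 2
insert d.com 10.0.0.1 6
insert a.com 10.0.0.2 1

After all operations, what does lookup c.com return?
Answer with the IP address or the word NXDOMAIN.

Op 1: insert d.com -> 10.0.0.2 (expiry=0+6=6). clock=0
Op 2: insert e.com -> 10.0.0.4 (expiry=0+3=3). clock=0
Op 3: tick 2 -> clock=2.
Op 4: insert a.com -> 10.0.0.3 (expiry=2+8=10). clock=2
Op 5: insert c.com -> 10.0.0.5 (expiry=2+7=9). clock=2
Op 6: insert a.com -> 10.0.0.2 (expiry=2+4=6). clock=2
Op 7: tick 6 -> clock=8. purged={a.com,d.com,e.com}
Op 8: insert e.com -> 10.0.0.3 (expiry=8+5=13). clock=8
Op 9: tick 4 -> clock=12. purged={c.com}
Op 10: insert b.com -> 10.0.0.2 (expiry=12+6=18). clock=12
Op 11: insert c.com -> 10.0.0.3 (expiry=12+7=19). clock=12
Op 12: tick 5 -> clock=17. purged={e.com}
Op 13: insert c.com -> 10.0.0.4 (expiry=17+9=26). clock=17
Op 14: insert c.com -> 10.0.0.5 (expiry=17+2=19). clock=17
Op 15: insert d.com -> 10.0.0.1 (expiry=17+6=23). clock=17
Op 16: insert a.com -> 10.0.0.2 (expiry=17+1=18). clock=17
lookup c.com: present, ip=10.0.0.5 expiry=19 > clock=17

Answer: 10.0.0.5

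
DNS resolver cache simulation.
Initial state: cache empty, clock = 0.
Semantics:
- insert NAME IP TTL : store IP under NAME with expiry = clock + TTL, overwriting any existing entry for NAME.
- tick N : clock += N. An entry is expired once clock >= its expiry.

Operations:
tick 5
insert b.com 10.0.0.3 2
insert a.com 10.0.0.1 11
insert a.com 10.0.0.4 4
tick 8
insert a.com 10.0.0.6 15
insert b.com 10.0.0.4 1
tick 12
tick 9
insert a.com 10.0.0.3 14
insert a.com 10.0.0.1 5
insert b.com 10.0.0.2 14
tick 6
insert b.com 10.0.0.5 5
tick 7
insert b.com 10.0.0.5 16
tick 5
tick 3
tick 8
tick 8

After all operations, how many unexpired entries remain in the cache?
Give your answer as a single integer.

Op 1: tick 5 -> clock=5.
Op 2: insert b.com -> 10.0.0.3 (expiry=5+2=7). clock=5
Op 3: insert a.com -> 10.0.0.1 (expiry=5+11=16). clock=5
Op 4: insert a.com -> 10.0.0.4 (expiry=5+4=9). clock=5
Op 5: tick 8 -> clock=13. purged={a.com,b.com}
Op 6: insert a.com -> 10.0.0.6 (expiry=13+15=28). clock=13
Op 7: insert b.com -> 10.0.0.4 (expiry=13+1=14). clock=13
Op 8: tick 12 -> clock=25. purged={b.com}
Op 9: tick 9 -> clock=34. purged={a.com}
Op 10: insert a.com -> 10.0.0.3 (expiry=34+14=48). clock=34
Op 11: insert a.com -> 10.0.0.1 (expiry=34+5=39). clock=34
Op 12: insert b.com -> 10.0.0.2 (expiry=34+14=48). clock=34
Op 13: tick 6 -> clock=40. purged={a.com}
Op 14: insert b.com -> 10.0.0.5 (expiry=40+5=45). clock=40
Op 15: tick 7 -> clock=47. purged={b.com}
Op 16: insert b.com -> 10.0.0.5 (expiry=47+16=63). clock=47
Op 17: tick 5 -> clock=52.
Op 18: tick 3 -> clock=55.
Op 19: tick 8 -> clock=63. purged={b.com}
Op 20: tick 8 -> clock=71.
Final cache (unexpired): {} -> size=0

Answer: 0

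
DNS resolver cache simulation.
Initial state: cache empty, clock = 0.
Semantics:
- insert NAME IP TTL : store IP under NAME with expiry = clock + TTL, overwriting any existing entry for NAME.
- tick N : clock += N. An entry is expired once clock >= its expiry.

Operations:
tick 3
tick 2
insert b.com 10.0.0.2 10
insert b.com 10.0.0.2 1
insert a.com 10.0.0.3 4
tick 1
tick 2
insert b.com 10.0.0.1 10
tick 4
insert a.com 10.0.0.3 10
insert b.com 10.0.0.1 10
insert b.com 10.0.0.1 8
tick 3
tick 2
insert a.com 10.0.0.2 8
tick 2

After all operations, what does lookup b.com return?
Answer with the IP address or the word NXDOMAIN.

Answer: 10.0.0.1

Derivation:
Op 1: tick 3 -> clock=3.
Op 2: tick 2 -> clock=5.
Op 3: insert b.com -> 10.0.0.2 (expiry=5+10=15). clock=5
Op 4: insert b.com -> 10.0.0.2 (expiry=5+1=6). clock=5
Op 5: insert a.com -> 10.0.0.3 (expiry=5+4=9). clock=5
Op 6: tick 1 -> clock=6. purged={b.com}
Op 7: tick 2 -> clock=8.
Op 8: insert b.com -> 10.0.0.1 (expiry=8+10=18). clock=8
Op 9: tick 4 -> clock=12. purged={a.com}
Op 10: insert a.com -> 10.0.0.3 (expiry=12+10=22). clock=12
Op 11: insert b.com -> 10.0.0.1 (expiry=12+10=22). clock=12
Op 12: insert b.com -> 10.0.0.1 (expiry=12+8=20). clock=12
Op 13: tick 3 -> clock=15.
Op 14: tick 2 -> clock=17.
Op 15: insert a.com -> 10.0.0.2 (expiry=17+8=25). clock=17
Op 16: tick 2 -> clock=19.
lookup b.com: present, ip=10.0.0.1 expiry=20 > clock=19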